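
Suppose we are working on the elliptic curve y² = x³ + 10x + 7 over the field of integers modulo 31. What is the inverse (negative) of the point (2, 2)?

-(2, 2) = (2, -2 mod 31) = (2, 29).

(2, 29)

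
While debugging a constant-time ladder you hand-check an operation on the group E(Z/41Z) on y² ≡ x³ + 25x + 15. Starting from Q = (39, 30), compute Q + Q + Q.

Repeated addition: build up to 3Q.
2Q: tangent at (39, 30): λ = (3·39² + 25)/(2·30) ≡ 37/19. 19⁻¹ ≡ 13 (mod 41), so λ ≡ 37·13 ≡ 30.
  x = λ² - 39 - 39 = 900 - 78 ≡ 2; y = λ·(39 - 2) - 30 ≡ 14. → (2, 14)
3Q: (2, 14) + (39, 30). λ = (30 - 14)/(39 - 2) ≡ 16/37 mod 41. 37⁻¹ ≡ 10 (mod 41) since 37·10 = 370 ≡ 1, so λ ≡ 37.
  x = λ² - 2 - 39 = 1369 - 41 ≡ 16; y = λ·(2 - 16) - 14 ≡ 1. → (16, 1)

(16, 1)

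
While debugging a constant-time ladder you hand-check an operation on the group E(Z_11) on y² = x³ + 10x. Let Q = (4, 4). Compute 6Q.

O

Repeated addition: build up to 6Q.
2Q: tangent at (4, 4): λ = (3·4² + 10)/(2·4) ≡ 3/8. 8⁻¹ ≡ 7 (mod 11), so λ ≡ 3·7 ≡ 10.
  x = λ² - 4 - 4 = 100 - 8 ≡ 4; y = λ·(4 - 4) - 4 ≡ 7. → (4, 7)
3Q: (4, 7) + (4, 4): same x and y₁ ≡ -y₂, so the sum is 𝒪.
4Q: 𝒪 + (4, 4) = (4, 4) (identity).
5Q: tangent at (4, 4): λ = (3·4² + 10)/(2·4) ≡ 3/8. 8⁻¹ ≡ 7 (mod 11), so λ ≡ 3·7 ≡ 10.
  x = λ² - 4 - 4 = 100 - 8 ≡ 4; y = λ·(4 - 4) - 4 ≡ 7. → (4, 7)
6Q: (4, 7) + (4, 4): same x and y₁ ≡ -y₂, so the sum is 𝒪.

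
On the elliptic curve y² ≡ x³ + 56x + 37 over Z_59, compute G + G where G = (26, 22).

(1, 25)

tangent at (26, 22): λ = (3·26² + 56)/(2·22) ≡ 19/44. 44⁻¹ ≡ 55 (mod 59), so λ ≡ 19·55 ≡ 42.
  x = λ² - 26 - 26 = 1764 - 52 ≡ 1; y = λ·(26 - 1) - 22 ≡ 25. → (1, 25)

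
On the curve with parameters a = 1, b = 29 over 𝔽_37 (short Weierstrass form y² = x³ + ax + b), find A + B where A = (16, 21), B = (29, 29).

(25, 19)

(16, 21) + (29, 29). λ = (29 - 21)/(29 - 16) ≡ 8/13 mod 37. 13⁻¹ ≡ 20 (mod 37) since 13·20 = 260 ≡ 1, so λ ≡ 12.
  x = λ² - 16 - 29 = 144 - 45 ≡ 25; y = λ·(16 - 25) - 21 ≡ 19. → (25, 19)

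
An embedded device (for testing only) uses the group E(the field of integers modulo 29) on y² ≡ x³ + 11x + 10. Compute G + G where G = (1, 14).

tangent at (1, 14): λ = (3·1² + 11)/(2·14) ≡ 14/28. 28⁻¹ ≡ 28 (mod 29), so λ ≡ 14·28 ≡ 15.
  x = λ² - 1 - 1 = 225 - 2 ≡ 20; y = λ·(1 - 20) - 14 ≡ 20. → (20, 20)

(20, 20)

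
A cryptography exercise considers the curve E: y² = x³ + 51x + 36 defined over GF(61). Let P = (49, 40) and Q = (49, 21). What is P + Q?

The two points share x = 49 and their y-coordinates satisfy 40 + 21 ≡ 0 (mod 61), so they are inverses. Their sum is 𝒪.

O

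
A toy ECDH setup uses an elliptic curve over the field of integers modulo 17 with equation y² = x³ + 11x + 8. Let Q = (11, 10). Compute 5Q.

Repeated addition: build up to 5Q.
2Q: tangent at (11, 10): λ = (3·11² + 11)/(2·10) ≡ 0/3. 3⁻¹ ≡ 6 (mod 17), so λ ≡ 0·6 ≡ 0.
  x = λ² - 11 - 11 = 0 - 22 ≡ 12; y = λ·(11 - 12) - 10 ≡ 7. → (12, 7)
3Q: (12, 7) + (11, 10). λ = (10 - 7)/(11 - 12) ≡ 3/16 mod 17. 16⁻¹ ≡ 16 (mod 17), so λ ≡ 14.
  x = λ² - 12 - 11 = 196 - 23 ≡ 3; y = λ·(12 - 3) - 7 ≡ 0. → (3, 0)
4Q: (3, 0) + (11, 10). λ = (10 - 0)/(11 - 3) ≡ 10/8 mod 17. 8⁻¹ ≡ 15 (mod 17), so λ ≡ 14.
  x = λ² - 3 - 11 = 196 - 14 ≡ 12; y = λ·(3 - 12) - 0 ≡ 10. → (12, 10)
5Q: (12, 10) + (11, 10). λ = (10 - 10)/(11 - 12) ≡ 0/16 mod 17. 16⁻¹ ≡ 16 (mod 17), so λ ≡ 0.
  x = λ² - 12 - 11 = 0 - 23 ≡ 11; y = λ·(12 - 11) - 10 ≡ 7. → (11, 7)

(11, 7)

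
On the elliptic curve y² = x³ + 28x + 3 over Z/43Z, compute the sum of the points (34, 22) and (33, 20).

(34, 22) + (33, 20). λ = (20 - 22)/(33 - 34) ≡ 41/42 mod 43. 42⁻¹ ≡ 42 (mod 43), so λ ≡ 2.
  x = λ² - 34 - 33 = 4 - 67 ≡ 23; y = λ·(34 - 23) - 22 ≡ 0. → (23, 0)

(23, 0)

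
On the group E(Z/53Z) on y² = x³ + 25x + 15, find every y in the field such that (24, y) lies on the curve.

none

x³ + 25x + 15 = 14439 ≡ 23 (mod 53).
23 is a non-residue mod 53; no y exists.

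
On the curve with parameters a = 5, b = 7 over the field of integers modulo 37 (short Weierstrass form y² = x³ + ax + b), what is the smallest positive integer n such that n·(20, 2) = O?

2P: tangent at (20, 2): λ = (3·20² + 5)/(2·2) ≡ 21/4. 4⁻¹ ≡ 28 (mod 37) since 4·28 = 112 ≡ 1, so λ ≡ 21·28 ≡ 33.
  x = λ² - 20 - 20 = 1089 - 40 ≡ 13; y = λ·(20 - 13) - 2 ≡ 7. → (13, 7)
3P: (13, 7) + (20, 2). λ = (2 - 7)/(20 - 13) ≡ 32/7 mod 37. 7⁻¹ ≡ 16 (mod 37), so λ ≡ 31.
  x = λ² - 13 - 20 = 961 - 33 ≡ 3; y = λ·(13 - 3) - 7 ≡ 7. → (3, 7)
4P: (3, 7) + (20, 2). λ = (2 - 7)/(20 - 3) ≡ 32/17 mod 37. 17⁻¹ ≡ 24 (mod 37), so λ ≡ 28.
  x = λ² - 3 - 20 = 784 - 23 ≡ 21; y = λ·(3 - 21) - 7 ≡ 7. → (21, 7)
5P: (21, 7) + (20, 2). λ = (2 - 7)/(20 - 21) ≡ 32/36 mod 37. 36⁻¹ ≡ 36 (mod 37) since 36·36 = 1296 ≡ 1, so λ ≡ 5.
  x = λ² - 21 - 20 = 25 - 41 ≡ 21; y = λ·(21 - 21) - 7 ≡ 30. → (21, 30)
6P: (21, 30) + (20, 2). λ = (2 - 30)/(20 - 21) ≡ 9/36 mod 37. 36⁻¹ ≡ 36 (mod 37), so λ ≡ 28.
  x = λ² - 21 - 20 = 784 - 41 ≡ 3; y = λ·(21 - 3) - 30 ≡ 30. → (3, 30)
7P: (3, 30) + (20, 2). λ = (2 - 30)/(20 - 3) ≡ 9/17 mod 37. 17⁻¹ ≡ 24 (mod 37), so λ ≡ 31.
  x = λ² - 3 - 20 = 961 - 23 ≡ 13; y = λ·(3 - 13) - 30 ≡ 30. → (13, 30)
8P: (13, 30) + (20, 2). λ = (2 - 30)/(20 - 13) ≡ 9/7 mod 37. 7⁻¹ ≡ 16 (mod 37) since 7·16 = 112 ≡ 1, so λ ≡ 33.
  x = λ² - 13 - 20 = 1089 - 33 ≡ 20; y = λ·(13 - 20) - 30 ≡ 35. → (20, 35)
9P: (20, 35) + (20, 2): same x and y₁ ≡ -y₂, so the sum is O.
9P = O, so the order is 9.

9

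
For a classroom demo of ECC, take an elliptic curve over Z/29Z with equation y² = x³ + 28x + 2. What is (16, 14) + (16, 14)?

tangent at (16, 14): λ = (3·16² + 28)/(2·14) ≡ 13/28. 28⁻¹ ≡ 28 (mod 29), so λ ≡ 13·28 ≡ 16.
  x = λ² - 16 - 16 = 256 - 32 ≡ 21; y = λ·(16 - 21) - 14 ≡ 22. → (21, 22)

(21, 22)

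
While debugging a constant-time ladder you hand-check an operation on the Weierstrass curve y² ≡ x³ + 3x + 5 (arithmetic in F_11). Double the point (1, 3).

tangent at (1, 3): λ = (3·1² + 3)/(2·3) ≡ 6/6. 6⁻¹ ≡ 2 (mod 11), so λ ≡ 6·2 ≡ 1.
  x = λ² - 1 - 1 = 1 - 2 ≡ 10; y = λ·(1 - 10) - 3 ≡ 10. → (10, 10)

(10, 10)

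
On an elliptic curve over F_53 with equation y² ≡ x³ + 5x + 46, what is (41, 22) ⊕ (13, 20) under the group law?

(41, 22) + (13, 20). λ = (20 - 22)/(13 - 41) ≡ 51/25 mod 53. 25⁻¹ ≡ 17 (mod 53) since 25·17 = 425 ≡ 1, so λ ≡ 19.
  x = λ² - 41 - 13 = 361 - 54 ≡ 42; y = λ·(41 - 42) - 22 ≡ 12. → (42, 12)

(42, 12)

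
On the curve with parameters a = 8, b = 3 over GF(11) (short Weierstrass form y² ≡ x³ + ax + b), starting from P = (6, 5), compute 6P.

(9, 1)

Double-and-add on 6 = (110)₂. Start with P = (6, 5) for the leading 1-bit.
double: tangent at (6, 5): λ = (3·6² + 8)/(2·5) ≡ 6/10. 10⁻¹ ≡ 10 (mod 11), so λ ≡ 6·10 ≡ 5.
  x = λ² - 6 - 6 = 25 - 12 ≡ 2; y = λ·(6 - 2) - 5 ≡ 4. → (2, 4)
add P: (2, 4) + (6, 5). λ = (5 - 4)/(6 - 2) ≡ 1/4 mod 11. 4⁻¹ ≡ 3 (mod 11), so λ ≡ 3.
  x = λ² - 2 - 6 = 9 - 8 ≡ 1; y = λ·(2 - 1) - 4 ≡ 10. → (1, 10)
double: tangent at (1, 10): λ = (3·1² + 8)/(2·10) ≡ 0/9. 9⁻¹ ≡ 5 (mod 11) since 9·5 = 45 ≡ 1, so λ ≡ 0·5 ≡ 0.
  x = λ² - 1 - 1 = 0 - 2 ≡ 9; y = λ·(1 - 9) - 10 ≡ 1. → (9, 1)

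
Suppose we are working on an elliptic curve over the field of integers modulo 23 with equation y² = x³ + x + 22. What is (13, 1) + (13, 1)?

(21, 14)

tangent at (13, 1): λ = (3·13² + 1)/(2·1) ≡ 2/2. 2⁻¹ ≡ 12 (mod 23), so λ ≡ 2·12 ≡ 1.
  x = λ² - 13 - 13 = 1 - 26 ≡ 21; y = λ·(13 - 21) - 1 ≡ 14. → (21, 14)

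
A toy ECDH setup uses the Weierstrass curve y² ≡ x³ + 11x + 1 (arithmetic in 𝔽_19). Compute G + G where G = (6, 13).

(11, 16)

tangent at (6, 13): λ = (3·6² + 11)/(2·13) ≡ 5/7. 7⁻¹ ≡ 11 (mod 19) since 7·11 = 77 ≡ 1, so λ ≡ 5·11 ≡ 17.
  x = λ² - 6 - 6 = 289 - 12 ≡ 11; y = λ·(6 - 11) - 13 ≡ 16. → (11, 16)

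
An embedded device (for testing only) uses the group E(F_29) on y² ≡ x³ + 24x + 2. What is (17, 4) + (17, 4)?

tangent at (17, 4): λ = (3·17² + 24)/(2·4) ≡ 21/8. 8⁻¹ ≡ 11 (mod 29), so λ ≡ 21·11 ≡ 28.
  x = λ² - 17 - 17 = 784 - 34 ≡ 25; y = λ·(17 - 25) - 4 ≡ 4. → (25, 4)

(25, 4)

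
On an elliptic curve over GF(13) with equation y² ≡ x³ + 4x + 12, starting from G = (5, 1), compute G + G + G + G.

(9, 6)

Repeated addition: build up to 4G.
2G: tangent at (5, 1): λ = (3·5² + 4)/(2·1) ≡ 1/2. 2⁻¹ ≡ 7 (mod 13) since 2·7 = 14 ≡ 1, so λ ≡ 1·7 ≡ 7.
  x = λ² - 5 - 5 = 49 - 10 ≡ 0; y = λ·(5 - 0) - 1 ≡ 8. → (0, 8)
3G: (0, 8) + (5, 1). λ = (1 - 8)/(5 - 0) ≡ 6/5 mod 13. 5⁻¹ ≡ 8 (mod 13), so λ ≡ 9.
  x = λ² - 0 - 5 = 81 - 5 ≡ 11; y = λ·(0 - 11) - 8 ≡ 10. → (11, 10)
4G: (11, 10) + (5, 1). λ = (1 - 10)/(5 - 11) ≡ 4/7 mod 13. 7⁻¹ ≡ 2 (mod 13), so λ ≡ 8.
  x = λ² - 11 - 5 = 64 - 16 ≡ 9; y = λ·(11 - 9) - 10 ≡ 6. → (9, 6)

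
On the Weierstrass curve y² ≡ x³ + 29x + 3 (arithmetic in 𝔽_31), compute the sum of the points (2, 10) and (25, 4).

(2, 10) + (25, 4). λ = (4 - 10)/(25 - 2) ≡ 25/23 mod 31. 23⁻¹ ≡ 27 (mod 31) since 23·27 = 621 ≡ 1, so λ ≡ 24.
  x = λ² - 2 - 25 = 576 - 27 ≡ 22; y = λ·(2 - 22) - 10 ≡ 6. → (22, 6)

(22, 6)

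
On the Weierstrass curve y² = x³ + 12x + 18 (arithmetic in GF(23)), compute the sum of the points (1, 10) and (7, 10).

(1, 10) + (7, 10). λ = (10 - 10)/(7 - 1) ≡ 0/6 mod 23. 6⁻¹ ≡ 4 (mod 23) since 6·4 = 24 ≡ 1, so λ ≡ 0.
  x = λ² - 1 - 7 = 0 - 8 ≡ 15; y = λ·(1 - 15) - 10 ≡ 13. → (15, 13)

(15, 13)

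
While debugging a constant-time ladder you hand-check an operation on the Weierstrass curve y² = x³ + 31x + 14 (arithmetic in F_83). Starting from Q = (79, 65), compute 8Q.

Repeated addition: build up to 8Q.
2Q: tangent at (79, 65): λ = (3·79² + 31)/(2·65) ≡ 79/47. 47⁻¹ ≡ 53 (mod 83) since 47·53 = 2491 ≡ 1, so λ ≡ 79·53 ≡ 37.
  x = λ² - 79 - 79 = 1369 - 158 ≡ 49; y = λ·(79 - 49) - 65 ≡ 49. → (49, 49)
3Q: (49, 49) + (79, 65). λ = (65 - 49)/(79 - 49) ≡ 16/30 mod 83. 30⁻¹ ≡ 36 (mod 83) since 30·36 = 1080 ≡ 1, so λ ≡ 78.
  x = λ² - 49 - 79 = 6084 - 128 ≡ 63; y = λ·(49 - 63) - 49 ≡ 21. → (63, 21)
4Q: (63, 21) + (79, 65). λ = (65 - 21)/(79 - 63) ≡ 44/16 mod 83. 16⁻¹ ≡ 26 (mod 83), so λ ≡ 65.
  x = λ² - 63 - 79 = 4225 - 142 ≡ 16; y = λ·(63 - 16) - 21 ≡ 46. → (16, 46)
5Q: (16, 46) + (79, 65). λ = (65 - 46)/(79 - 16) ≡ 19/63 mod 83. 63⁻¹ ≡ 29 (mod 83) since 63·29 = 1827 ≡ 1, so λ ≡ 53.
  x = λ² - 16 - 79 = 2809 - 95 ≡ 58; y = λ·(16 - 58) - 46 ≡ 52. → (58, 52)
6Q: (58, 52) + (79, 65). λ = (65 - 52)/(79 - 58) ≡ 13/21 mod 83. 21⁻¹ ≡ 4 (mod 83), so λ ≡ 52.
  x = λ² - 58 - 79 = 2704 - 137 ≡ 77; y = λ·(58 - 77) - 52 ≡ 39. → (77, 39)
7Q: (77, 39) + (79, 65). λ = (65 - 39)/(79 - 77) ≡ 26/2 mod 83. 2⁻¹ ≡ 42 (mod 83), so λ ≡ 13.
  x = λ² - 77 - 79 = 169 - 156 ≡ 13; y = λ·(77 - 13) - 39 ≡ 46. → (13, 46)
8Q: (13, 46) + (79, 65). λ = (65 - 46)/(79 - 13) ≡ 19/66 mod 83. 66⁻¹ ≡ 39 (mod 83) since 66·39 = 2574 ≡ 1, so λ ≡ 77.
  x = λ² - 13 - 79 = 5929 - 92 ≡ 27; y = λ·(13 - 27) - 46 ≡ 38. → (27, 38)

(27, 38)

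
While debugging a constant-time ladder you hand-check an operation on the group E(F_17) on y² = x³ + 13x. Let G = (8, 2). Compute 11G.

Repeated addition: build up to 11G.
2G: tangent at (8, 2): λ = (3·8² + 13)/(2·2) ≡ 1/4. 4⁻¹ ≡ 13 (mod 17), so λ ≡ 1·13 ≡ 13.
  x = λ² - 8 - 8 = 169 - 16 ≡ 0; y = λ·(8 - 0) - 2 ≡ 0. → (0, 0)
3G: (0, 0) + (8, 2). λ = (2 - 0)/(8 - 0) ≡ 2/8 mod 17. 8⁻¹ ≡ 15 (mod 17), so λ ≡ 13.
  x = λ² - 0 - 8 = 169 - 8 ≡ 8; y = λ·(0 - 8) - 0 ≡ 15. → (8, 15)
4G: (8, 15) + (8, 2): same x and y₁ ≡ -y₂, so the sum is ∞.
5G: ∞ + (8, 2) = (8, 2) (identity).
6G: tangent at (8, 2): λ = (3·8² + 13)/(2·2) ≡ 1/4. 4⁻¹ ≡ 13 (mod 17) since 4·13 = 52 ≡ 1, so λ ≡ 1·13 ≡ 13.
  x = λ² - 8 - 8 = 169 - 16 ≡ 0; y = λ·(8 - 0) - 2 ≡ 0. → (0, 0)
7G: (0, 0) + (8, 2). λ = (2 - 0)/(8 - 0) ≡ 2/8 mod 17. 8⁻¹ ≡ 15 (mod 17), so λ ≡ 13.
  x = λ² - 0 - 8 = 169 - 8 ≡ 8; y = λ·(0 - 8) - 0 ≡ 15. → (8, 15)
8G: (8, 15) + (8, 2): same x and y₁ ≡ -y₂, so the sum is ∞.
9G: ∞ + (8, 2) = (8, 2) (identity).
10G: tangent at (8, 2): λ = (3·8² + 13)/(2·2) ≡ 1/4. 4⁻¹ ≡ 13 (mod 17) since 4·13 = 52 ≡ 1, so λ ≡ 1·13 ≡ 13.
  x = λ² - 8 - 8 = 169 - 16 ≡ 0; y = λ·(8 - 0) - 2 ≡ 0. → (0, 0)
11G: (0, 0) + (8, 2). λ = (2 - 0)/(8 - 0) ≡ 2/8 mod 17. 8⁻¹ ≡ 15 (mod 17), so λ ≡ 13.
  x = λ² - 0 - 8 = 169 - 8 ≡ 8; y = λ·(0 - 8) - 0 ≡ 15. → (8, 15)

(8, 15)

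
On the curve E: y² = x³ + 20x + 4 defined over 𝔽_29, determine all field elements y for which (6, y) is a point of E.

none

x³ + 20x + 4 = 340 ≡ 21 (mod 29).
21 is a non-residue mod 29; no y exists.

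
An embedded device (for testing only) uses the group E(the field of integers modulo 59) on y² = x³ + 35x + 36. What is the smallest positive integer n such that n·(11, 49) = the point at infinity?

2P: tangent at (11, 49): λ = (3·11² + 35)/(2·49) ≡ 44/39. 39⁻¹ ≡ 56 (mod 59) since 39·56 = 2184 ≡ 1, so λ ≡ 44·56 ≡ 45.
  x = λ² - 11 - 11 = 2025 - 22 ≡ 56; y = λ·(11 - 56) - 49 ≡ 50. → (56, 50)
3P: (56, 50) + (11, 49). λ = (49 - 50)/(11 - 56) ≡ 58/14 mod 59. 14⁻¹ ≡ 38 (mod 59), so λ ≡ 21.
  x = λ² - 56 - 11 = 441 - 67 ≡ 20; y = λ·(56 - 20) - 50 ≡ 57. → (20, 57)
4P: (20, 57) + (11, 49). λ = (49 - 57)/(11 - 20) ≡ 51/50 mod 59. 50⁻¹ ≡ 13 (mod 59) since 50·13 = 650 ≡ 1, so λ ≡ 14.
  x = λ² - 20 - 11 = 196 - 31 ≡ 47; y = λ·(20 - 47) - 57 ≡ 37. → (47, 37)
5P: (47, 37) + (11, 49). λ = (49 - 37)/(11 - 47) ≡ 12/23 mod 59. 23⁻¹ ≡ 18 (mod 59), so λ ≡ 39.
  x = λ² - 47 - 11 = 1521 - 58 ≡ 47; y = λ·(47 - 47) - 37 ≡ 22. → (47, 22)
6P: (47, 22) + (11, 49). λ = (49 - 22)/(11 - 47) ≡ 27/23 mod 59. 23⁻¹ ≡ 18 (mod 59) since 23·18 = 414 ≡ 1, so λ ≡ 14.
  x = λ² - 47 - 11 = 196 - 58 ≡ 20; y = λ·(47 - 20) - 22 ≡ 2. → (20, 2)
7P: (20, 2) + (11, 49). λ = (49 - 2)/(11 - 20) ≡ 47/50 mod 59. 50⁻¹ ≡ 13 (mod 59) since 50·13 = 650 ≡ 1, so λ ≡ 21.
  x = λ² - 20 - 11 = 441 - 31 ≡ 56; y = λ·(20 - 56) - 2 ≡ 9. → (56, 9)
8P: (56, 9) + (11, 49). λ = (49 - 9)/(11 - 56) ≡ 40/14 mod 59. 14⁻¹ ≡ 38 (mod 59), so λ ≡ 45.
  x = λ² - 56 - 11 = 2025 - 67 ≡ 11; y = λ·(56 - 11) - 9 ≡ 10. → (11, 10)
9P: (11, 10) + (11, 49): same x and y₁ ≡ -y₂, so the sum is the point at infinity.
9P = the point at infinity, so the order is 9.

9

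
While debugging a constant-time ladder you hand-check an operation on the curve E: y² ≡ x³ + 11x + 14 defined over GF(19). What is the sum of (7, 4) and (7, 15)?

O

The two points share x = 7 and their y-coordinates satisfy 4 + 15 ≡ 0 (mod 19), so they are inverses. Their sum is 𝒪.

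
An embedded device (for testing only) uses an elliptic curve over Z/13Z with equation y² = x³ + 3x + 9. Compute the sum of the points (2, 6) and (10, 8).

(2, 6) + (10, 8). λ = (8 - 6)/(10 - 2) ≡ 2/8 mod 13. 8⁻¹ ≡ 5 (mod 13), so λ ≡ 10.
  x = λ² - 2 - 10 = 100 - 12 ≡ 10; y = λ·(2 - 10) - 6 ≡ 5. → (10, 5)

(10, 5)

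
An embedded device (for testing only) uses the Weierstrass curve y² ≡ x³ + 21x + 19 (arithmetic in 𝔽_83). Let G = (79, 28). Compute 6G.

(64, 27)

Double-and-add on 6 = (110)₂. Start with G = (79, 28) for the leading 1-bit.
double: tangent at (79, 28): λ = (3·79² + 21)/(2·28) ≡ 69/56. 56⁻¹ ≡ 43 (mod 83), so λ ≡ 69·43 ≡ 62.
  x = λ² - 79 - 79 = 3844 - 158 ≡ 34; y = λ·(79 - 34) - 28 ≡ 23. → (34, 23)
add G: (34, 23) + (79, 28). λ = (28 - 23)/(79 - 34) ≡ 5/45 mod 83. 45⁻¹ ≡ 24 (mod 83), so λ ≡ 37.
  x = λ² - 34 - 79 = 1369 - 113 ≡ 11; y = λ·(34 - 11) - 23 ≡ 81. → (11, 81)
double: tangent at (11, 81): λ = (3·11² + 21)/(2·81) ≡ 52/79. 79⁻¹ ≡ 62 (mod 83) since 79·62 = 4898 ≡ 1, so λ ≡ 52·62 ≡ 70.
  x = λ² - 11 - 11 = 4900 - 22 ≡ 64; y = λ·(11 - 64) - 81 ≡ 27. → (64, 27)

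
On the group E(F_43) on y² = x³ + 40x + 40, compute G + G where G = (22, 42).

tangent at (22, 42): λ = (3·22² + 40)/(2·42) ≡ 30/41. 41⁻¹ ≡ 21 (mod 43), so λ ≡ 30·21 ≡ 28.
  x = λ² - 22 - 22 = 784 - 44 ≡ 9; y = λ·(22 - 9) - 42 ≡ 21. → (9, 21)

(9, 21)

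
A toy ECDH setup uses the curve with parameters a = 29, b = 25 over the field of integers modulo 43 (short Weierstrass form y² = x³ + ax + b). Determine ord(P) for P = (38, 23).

5

2P: tangent at (38, 23): λ = (3·38² + 29)/(2·23) ≡ 18/3. 3⁻¹ ≡ 29 (mod 43) since 3·29 = 87 ≡ 1, so λ ≡ 18·29 ≡ 6.
  x = λ² - 38 - 38 = 36 - 76 ≡ 3; y = λ·(38 - 3) - 23 ≡ 15. → (3, 15)
3P: (3, 15) + (38, 23). λ = (23 - 15)/(38 - 3) ≡ 8/35 mod 43. 35⁻¹ ≡ 16 (mod 43), so λ ≡ 42.
  x = λ² - 3 - 38 = 1764 - 41 ≡ 3; y = λ·(3 - 3) - 15 ≡ 28. → (3, 28)
4P: (3, 28) + (38, 23). λ = (23 - 28)/(38 - 3) ≡ 38/35 mod 43. 35⁻¹ ≡ 16 (mod 43), so λ ≡ 6.
  x = λ² - 3 - 38 = 36 - 41 ≡ 38; y = λ·(3 - 38) - 28 ≡ 20. → (38, 20)
5P: (38, 20) + (38, 23): same x and y₁ ≡ -y₂, so the sum is 𝒪.
5P = 𝒪, so the order is 5.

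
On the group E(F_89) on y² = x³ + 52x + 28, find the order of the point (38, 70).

6

2P: tangent at (38, 70): λ = (3·38² + 52)/(2·70) ≡ 23/51. 51⁻¹ ≡ 7 (mod 89), so λ ≡ 23·7 ≡ 72.
  x = λ² - 38 - 38 = 5184 - 76 ≡ 35; y = λ·(38 - 35) - 70 ≡ 57. → (35, 57)
3P: (35, 57) + (38, 70). λ = (70 - 57)/(38 - 35) ≡ 13/3 mod 89. 3⁻¹ ≡ 30 (mod 89), so λ ≡ 34.
  x = λ² - 35 - 38 = 1156 - 73 ≡ 15; y = λ·(35 - 15) - 57 ≡ 0. → (15, 0)
4P: (15, 0) + (38, 70). λ = (70 - 0)/(38 - 15) ≡ 70/23 mod 89. 23⁻¹ ≡ 31 (mod 89) since 23·31 = 713 ≡ 1, so λ ≡ 34.
  x = λ² - 15 - 38 = 1156 - 53 ≡ 35; y = λ·(15 - 35) - 0 ≡ 32. → (35, 32)
5P: (35, 32) + (38, 70). λ = (70 - 32)/(38 - 35) ≡ 38/3 mod 89. 3⁻¹ ≡ 30 (mod 89), so λ ≡ 72.
  x = λ² - 35 - 38 = 5184 - 73 ≡ 38; y = λ·(35 - 38) - 32 ≡ 19. → (38, 19)
6P: (38, 19) + (38, 70): same x and y₁ ≡ -y₂, so the sum is O.
6P = O, so the order is 6.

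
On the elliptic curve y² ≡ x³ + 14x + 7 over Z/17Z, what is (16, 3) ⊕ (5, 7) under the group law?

(16, 3) + (5, 7). λ = (7 - 3)/(5 - 16) ≡ 4/6 mod 17. 6⁻¹ ≡ 3 (mod 17), so λ ≡ 12.
  x = λ² - 16 - 5 = 144 - 21 ≡ 4; y = λ·(16 - 4) - 3 ≡ 5. → (4, 5)

(4, 5)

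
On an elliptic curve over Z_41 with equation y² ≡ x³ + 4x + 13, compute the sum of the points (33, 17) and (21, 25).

(33, 17) + (21, 25). λ = (25 - 17)/(21 - 33) ≡ 8/29 mod 41. 29⁻¹ ≡ 17 (mod 41), so λ ≡ 13.
  x = λ² - 33 - 21 = 169 - 54 ≡ 33; y = λ·(33 - 33) - 17 ≡ 24. → (33, 24)

(33, 24)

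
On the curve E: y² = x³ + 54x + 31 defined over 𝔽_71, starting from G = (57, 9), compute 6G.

Double-and-add on 6 = (110)₂. Start with G = (57, 9) for the leading 1-bit.
double: tangent at (57, 9): λ = (3·57² + 54)/(2·9) ≡ 3/18. 18⁻¹ ≡ 4 (mod 71), so λ ≡ 3·4 ≡ 12.
  x = λ² - 57 - 57 = 144 - 114 ≡ 30; y = λ·(57 - 30) - 9 ≡ 31. → (30, 31)
add G: (30, 31) + (57, 9). λ = (9 - 31)/(57 - 30) ≡ 49/27 mod 71. 27⁻¹ ≡ 50 (mod 71) since 27·50 = 1350 ≡ 1, so λ ≡ 36.
  x = λ² - 30 - 57 = 1296 - 87 ≡ 2; y = λ·(30 - 2) - 31 ≡ 54. → (2, 54)
double: tangent at (2, 54): λ = (3·2² + 54)/(2·54) ≡ 66/37. 37⁻¹ ≡ 48 (mod 71), so λ ≡ 66·48 ≡ 44.
  x = λ² - 2 - 2 = 1936 - 4 ≡ 15; y = λ·(2 - 15) - 54 ≡ 13. → (15, 13)

(15, 13)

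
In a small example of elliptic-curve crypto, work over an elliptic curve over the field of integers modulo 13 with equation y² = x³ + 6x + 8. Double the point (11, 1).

tangent at (11, 1): λ = (3·11² + 6)/(2·1) ≡ 5/2. 2⁻¹ ≡ 7 (mod 13) since 2·7 = 14 ≡ 1, so λ ≡ 5·7 ≡ 9.
  x = λ² - 11 - 11 = 81 - 22 ≡ 7; y = λ·(11 - 7) - 1 ≡ 9. → (7, 9)

(7, 9)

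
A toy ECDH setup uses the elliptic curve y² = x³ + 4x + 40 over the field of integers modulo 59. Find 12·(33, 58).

(24, 53)

Write Q = (33, 58).
Repeated addition: build up to 12Q.
2Q: tangent at (33, 58): λ = (3·33² + 4)/(2·58) ≡ 26/57. 57⁻¹ ≡ 29 (mod 59) since 57·29 = 1653 ≡ 1, so λ ≡ 26·29 ≡ 46.
  x = λ² - 33 - 33 = 2116 - 66 ≡ 44; y = λ·(33 - 44) - 58 ≡ 26. → (44, 26)
3Q: (44, 26) + (33, 58). λ = (58 - 26)/(33 - 44) ≡ 32/48 mod 59. 48⁻¹ ≡ 16 (mod 59) since 48·16 = 768 ≡ 1, so λ ≡ 40.
  x = λ² - 44 - 33 = 1600 - 77 ≡ 48; y = λ·(44 - 48) - 26 ≡ 50. → (48, 50)
4Q: (48, 50) + (33, 58). λ = (58 - 50)/(33 - 48) ≡ 8/44 mod 59. 44⁻¹ ≡ 55 (mod 59), so λ ≡ 27.
  x = λ² - 48 - 33 = 729 - 81 ≡ 58; y = λ·(48 - 58) - 50 ≡ 34. → (58, 34)
5Q: (58, 34) + (33, 58). λ = (58 - 34)/(33 - 58) ≡ 24/34 mod 59. 34⁻¹ ≡ 33 (mod 59), so λ ≡ 25.
  x = λ² - 58 - 33 = 625 - 91 ≡ 3; y = λ·(58 - 3) - 34 ≡ 43. → (3, 43)
6Q: (3, 43) + (33, 58). λ = (58 - 43)/(33 - 3) ≡ 15/30 mod 59. 30⁻¹ ≡ 2 (mod 59), so λ ≡ 30.
  x = λ² - 3 - 33 = 900 - 36 ≡ 38; y = λ·(3 - 38) - 43 ≡ 28. → (38, 28)
7Q: (38, 28) + (33, 58). λ = (58 - 28)/(33 - 38) ≡ 30/54 mod 59. 54⁻¹ ≡ 47 (mod 59) since 54·47 = 2538 ≡ 1, so λ ≡ 53.
  x = λ² - 38 - 33 = 2809 - 71 ≡ 24; y = λ·(38 - 24) - 28 ≡ 6. → (24, 6)
8Q: (24, 6) + (33, 58). λ = (58 - 6)/(33 - 24) ≡ 52/9 mod 59. 9⁻¹ ≡ 46 (mod 59) since 9·46 = 414 ≡ 1, so λ ≡ 32.
  x = λ² - 24 - 33 = 1024 - 57 ≡ 23; y = λ·(24 - 23) - 6 ≡ 26. → (23, 26)
9Q: (23, 26) + (33, 58). λ = (58 - 26)/(33 - 23) ≡ 32/10 mod 59. 10⁻¹ ≡ 6 (mod 59), so λ ≡ 15.
  x = λ² - 23 - 33 = 225 - 56 ≡ 51; y = λ·(23 - 51) - 26 ≡ 26. → (51, 26)
10Q: (51, 26) + (33, 58). λ = (58 - 26)/(33 - 51) ≡ 32/41 mod 59. 41⁻¹ ≡ 36 (mod 59) since 41·36 = 1476 ≡ 1, so λ ≡ 31.
  x = λ² - 51 - 33 = 961 - 84 ≡ 51; y = λ·(51 - 51) - 26 ≡ 33. → (51, 33)
11Q: (51, 33) + (33, 58). λ = (58 - 33)/(33 - 51) ≡ 25/41 mod 59. 41⁻¹ ≡ 36 (mod 59), so λ ≡ 15.
  x = λ² - 51 - 33 = 225 - 84 ≡ 23; y = λ·(51 - 23) - 33 ≡ 33. → (23, 33)
12Q: (23, 33) + (33, 58). λ = (58 - 33)/(33 - 23) ≡ 25/10 mod 59. 10⁻¹ ≡ 6 (mod 59), so λ ≡ 32.
  x = λ² - 23 - 33 = 1024 - 56 ≡ 24; y = λ·(23 - 24) - 33 ≡ 53. → (24, 53)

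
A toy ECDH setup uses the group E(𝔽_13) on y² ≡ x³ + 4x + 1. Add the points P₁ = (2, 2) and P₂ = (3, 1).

(9, 5)

(2, 2) + (3, 1). λ = (1 - 2)/(3 - 2) ≡ 12/1 mod 13. 1⁻¹ ≡ 1 (mod 13) since 1·1 = 1 ≡ 1, so λ ≡ 12.
  x = λ² - 2 - 3 = 144 - 5 ≡ 9; y = λ·(2 - 9) - 2 ≡ 5. → (9, 5)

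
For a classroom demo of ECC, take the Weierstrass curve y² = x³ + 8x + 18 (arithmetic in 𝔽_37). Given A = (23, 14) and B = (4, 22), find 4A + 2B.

First 4A:
Double-and-add on 4 = (100)₂. Start with A = (23, 14) for the leading 1-bit.
double: tangent at (23, 14): λ = (3·23² + 8)/(2·14) ≡ 4/28. 28⁻¹ ≡ 4 (mod 37) since 28·4 = 112 ≡ 1, so λ ≡ 4·4 ≡ 16.
  x = λ² - 23 - 23 = 256 - 46 ≡ 25; y = λ·(23 - 25) - 14 ≡ 28. → (25, 28)
double: tangent at (25, 28): λ = (3·25² + 8)/(2·28) ≡ 33/19. 19⁻¹ ≡ 2 (mod 37), so λ ≡ 33·2 ≡ 29.
  x = λ² - 25 - 25 = 841 - 50 ≡ 14; y = λ·(25 - 14) - 28 ≡ 32. → (14, 32)
4A = (14, 32).
Next 2B:
Repeated addition: build up to 2B.
2B: tangent at (4, 22): λ = (3·4² + 8)/(2·22) ≡ 19/7. 7⁻¹ ≡ 16 (mod 37), so λ ≡ 19·16 ≡ 8.
  x = λ² - 4 - 4 = 64 - 8 ≡ 19; y = λ·(4 - 19) - 22 ≡ 6. → (19, 6)
2B = (19, 6).
Finally 4A + 2B:
(14, 32) + (19, 6). λ = (6 - 32)/(19 - 14) ≡ 11/5 mod 37. 5⁻¹ ≡ 15 (mod 37) since 5·15 = 75 ≡ 1, so λ ≡ 17.
  x = λ² - 14 - 19 = 289 - 33 ≡ 34; y = λ·(14 - 34) - 32 ≡ 35. → (34, 35)

(34, 35)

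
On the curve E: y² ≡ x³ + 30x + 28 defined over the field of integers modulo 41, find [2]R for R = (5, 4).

(13, 14)

tangent at (5, 4): λ = (3·5² + 30)/(2·4) ≡ 23/8. 8⁻¹ ≡ 36 (mod 41), so λ ≡ 23·36 ≡ 8.
  x = λ² - 5 - 5 = 64 - 10 ≡ 13; y = λ·(5 - 13) - 4 ≡ 14. → (13, 14)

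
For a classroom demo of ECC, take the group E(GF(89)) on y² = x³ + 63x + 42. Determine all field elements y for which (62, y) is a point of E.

x³ + 63x + 42 = 242276 ≡ 18 (mod 89).
Square roots of 18 mod 89: 14 and 75 (since 14² = 196 ≡ 18).

14, 75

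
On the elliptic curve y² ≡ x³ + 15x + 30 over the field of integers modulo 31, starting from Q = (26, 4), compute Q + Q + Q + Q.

(10, 8)

Repeated addition: build up to 4Q.
2Q: tangent at (26, 4): λ = (3·26² + 15)/(2·4) ≡ 28/8. 8⁻¹ ≡ 4 (mod 31) since 8·4 = 32 ≡ 1, so λ ≡ 28·4 ≡ 19.
  x = λ² - 26 - 26 = 361 - 52 ≡ 30; y = λ·(26 - 30) - 4 ≡ 13. → (30, 13)
3Q: (30, 13) + (26, 4). λ = (4 - 13)/(26 - 30) ≡ 22/27 mod 31. 27⁻¹ ≡ 23 (mod 31) since 27·23 = 621 ≡ 1, so λ ≡ 10.
  x = λ² - 30 - 26 = 100 - 56 ≡ 13; y = λ·(30 - 13) - 13 ≡ 2. → (13, 2)
4Q: (13, 2) + (26, 4). λ = (4 - 2)/(26 - 13) ≡ 2/13 mod 31. 13⁻¹ ≡ 12 (mod 31), so λ ≡ 24.
  x = λ² - 13 - 26 = 576 - 39 ≡ 10; y = λ·(13 - 10) - 2 ≡ 8. → (10, 8)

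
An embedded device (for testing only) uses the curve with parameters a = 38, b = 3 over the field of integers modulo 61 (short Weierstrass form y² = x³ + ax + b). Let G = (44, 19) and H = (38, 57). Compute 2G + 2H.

First 2G:
Repeated addition: build up to 2G.
2G: tangent at (44, 19): λ = (3·44² + 38)/(2·19) ≡ 51/38. 38⁻¹ ≡ 53 (mod 61) since 38·53 = 2014 ≡ 1, so λ ≡ 51·53 ≡ 19.
  x = λ² - 44 - 44 = 361 - 88 ≡ 29; y = λ·(44 - 29) - 19 ≡ 22. → (29, 22)
2G = (29, 22).
Next 2H:
Repeated addition: build up to 2H.
2H: tangent at (38, 57): λ = (3·38² + 38)/(2·57) ≡ 39/53. 53⁻¹ ≡ 38 (mod 61), so λ ≡ 39·38 ≡ 18.
  x = λ² - 38 - 38 = 324 - 76 ≡ 4; y = λ·(38 - 4) - 57 ≡ 6. → (4, 6)
2H = (4, 6).
Finally 2G + 2H:
(29, 22) + (4, 6). λ = (6 - 22)/(4 - 29) ≡ 45/36 mod 61. 36⁻¹ ≡ 39 (mod 61), so λ ≡ 47.
  x = λ² - 29 - 4 = 2209 - 33 ≡ 41; y = λ·(29 - 41) - 22 ≡ 24. → (41, 24)

(41, 24)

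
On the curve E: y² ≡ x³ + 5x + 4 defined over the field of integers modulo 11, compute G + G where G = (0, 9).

tangent at (0, 9): λ = (3·0² + 5)/(2·9) ≡ 5/7. 7⁻¹ ≡ 8 (mod 11), so λ ≡ 5·8 ≡ 7.
  x = λ² - 0 - 0 = 49 - 0 ≡ 5; y = λ·(0 - 5) - 9 ≡ 0. → (5, 0)

(5, 0)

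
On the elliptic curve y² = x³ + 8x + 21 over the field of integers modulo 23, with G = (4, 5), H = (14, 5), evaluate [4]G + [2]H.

First 4G:
Repeated addition: build up to 4G.
2G: tangent at (4, 5): λ = (3·4² + 8)/(2·5) ≡ 10/10. 10⁻¹ ≡ 7 (mod 23) since 10·7 = 70 ≡ 1, so λ ≡ 10·7 ≡ 1.
  x = λ² - 4 - 4 = 1 - 8 ≡ 16; y = λ·(4 - 16) - 5 ≡ 6. → (16, 6)
3G: (16, 6) + (4, 5). λ = (5 - 6)/(4 - 16) ≡ 22/11 mod 23. 11⁻¹ ≡ 21 (mod 23) since 11·21 = 231 ≡ 1, so λ ≡ 2.
  x = λ² - 16 - 4 = 4 - 20 ≡ 7; y = λ·(16 - 7) - 6 ≡ 12. → (7, 12)
4G: (7, 12) + (4, 5). λ = (5 - 12)/(4 - 7) ≡ 16/20 mod 23. 20⁻¹ ≡ 15 (mod 23), so λ ≡ 10.
  x = λ² - 7 - 4 = 100 - 11 ≡ 20; y = λ·(7 - 20) - 12 ≡ 19. → (20, 19)
4G = (20, 19).
Next 2H:
Repeated addition: build up to 2H.
2H: tangent at (14, 5): λ = (3·14² + 8)/(2·5) ≡ 21/10. 10⁻¹ ≡ 7 (mod 23) since 10·7 = 70 ≡ 1, so λ ≡ 21·7 ≡ 9.
  x = λ² - 14 - 14 = 81 - 28 ≡ 7; y = λ·(14 - 7) - 5 ≡ 12. → (7, 12)
2H = (7, 12).
Finally 4G + 2H:
(20, 19) + (7, 12). λ = (12 - 19)/(7 - 20) ≡ 16/10 mod 23. 10⁻¹ ≡ 7 (mod 23), so λ ≡ 20.
  x = λ² - 20 - 7 = 400 - 27 ≡ 5; y = λ·(20 - 5) - 19 ≡ 5. → (5, 5)

(5, 5)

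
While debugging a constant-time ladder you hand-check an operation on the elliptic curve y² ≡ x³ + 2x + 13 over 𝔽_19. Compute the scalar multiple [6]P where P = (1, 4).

Repeated addition: build up to 6P.
2P: tangent at (1, 4): λ = (3·1² + 2)/(2·4) ≡ 5/8. 8⁻¹ ≡ 12 (mod 19), so λ ≡ 5·12 ≡ 3.
  x = λ² - 1 - 1 = 9 - 2 ≡ 7; y = λ·(1 - 7) - 4 ≡ 16. → (7, 16)
3P: (7, 16) + (1, 4). λ = (4 - 16)/(1 - 7) ≡ 7/13 mod 19. 13⁻¹ ≡ 3 (mod 19), so λ ≡ 2.
  x = λ² - 7 - 1 = 4 - 8 ≡ 15; y = λ·(7 - 15) - 16 ≡ 6. → (15, 6)
4P: (15, 6) + (1, 4). λ = (4 - 6)/(1 - 15) ≡ 17/5 mod 19. 5⁻¹ ≡ 4 (mod 19) since 5·4 = 20 ≡ 1, so λ ≡ 11.
  x = λ² - 15 - 1 = 121 - 16 ≡ 10; y = λ·(15 - 10) - 6 ≡ 11. → (10, 11)
5P: (10, 11) + (1, 4). λ = (4 - 11)/(1 - 10) ≡ 12/10 mod 19. 10⁻¹ ≡ 2 (mod 19), so λ ≡ 5.
  x = λ² - 10 - 1 = 25 - 11 ≡ 14; y = λ·(10 - 14) - 11 ≡ 7. → (14, 7)
6P: (14, 7) + (1, 4). λ = (4 - 7)/(1 - 14) ≡ 16/6 mod 19. 6⁻¹ ≡ 16 (mod 19), so λ ≡ 9.
  x = λ² - 14 - 1 = 81 - 15 ≡ 9; y = λ·(14 - 9) - 7 ≡ 0. → (9, 0)

(9, 0)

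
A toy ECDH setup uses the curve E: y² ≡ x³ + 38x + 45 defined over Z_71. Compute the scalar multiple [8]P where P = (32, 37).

(5, 17)

Double-and-add on 8 = (1000)₂. Start with P = (32, 37) for the leading 1-bit.
double: tangent at (32, 37): λ = (3·32² + 38)/(2·37) ≡ 57/3. 3⁻¹ ≡ 24 (mod 71), so λ ≡ 57·24 ≡ 19.
  x = λ² - 32 - 32 = 361 - 64 ≡ 13; y = λ·(32 - 13) - 37 ≡ 40. → (13, 40)
double: tangent at (13, 40): λ = (3·13² + 38)/(2·40) ≡ 48/9. 9⁻¹ ≡ 8 (mod 71) since 9·8 = 72 ≡ 1, so λ ≡ 48·8 ≡ 29.
  x = λ² - 13 - 13 = 841 - 26 ≡ 34; y = λ·(13 - 34) - 40 ≡ 61. → (34, 61)
double: tangent at (34, 61): λ = (3·34² + 38)/(2·61) ≡ 27/51. 51⁻¹ ≡ 39 (mod 71), so λ ≡ 27·39 ≡ 59.
  x = λ² - 34 - 34 = 3481 - 68 ≡ 5; y = λ·(34 - 5) - 61 ≡ 17. → (5, 17)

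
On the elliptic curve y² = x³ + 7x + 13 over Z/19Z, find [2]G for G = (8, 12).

(7, 5)

tangent at (8, 12): λ = (3·8² + 7)/(2·12) ≡ 9/5. 5⁻¹ ≡ 4 (mod 19), so λ ≡ 9·4 ≡ 17.
  x = λ² - 8 - 8 = 289 - 16 ≡ 7; y = λ·(8 - 7) - 12 ≡ 5. → (7, 5)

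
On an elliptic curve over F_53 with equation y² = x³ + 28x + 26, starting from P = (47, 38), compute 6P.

(24, 0)

Repeated addition: build up to 6P.
2P: tangent at (47, 38): λ = (3·47² + 28)/(2·38) ≡ 30/23. 23⁻¹ ≡ 30 (mod 53), so λ ≡ 30·30 ≡ 52.
  x = λ² - 47 - 47 = 2704 - 94 ≡ 13; y = λ·(47 - 13) - 38 ≡ 34. → (13, 34)
3P: (13, 34) + (47, 38). λ = (38 - 34)/(47 - 13) ≡ 4/34 mod 53. 34⁻¹ ≡ 39 (mod 53) since 34·39 = 1326 ≡ 1, so λ ≡ 50.
  x = λ² - 13 - 47 = 2500 - 60 ≡ 2; y = λ·(13 - 2) - 34 ≡ 39. → (2, 39)
4P: (2, 39) + (47, 38). λ = (38 - 39)/(47 - 2) ≡ 52/45 mod 53. 45⁻¹ ≡ 33 (mod 53) since 45·33 = 1485 ≡ 1, so λ ≡ 20.
  x = λ² - 2 - 47 = 400 - 49 ≡ 33; y = λ·(2 - 33) - 39 ≡ 30. → (33, 30)
5P: (33, 30) + (47, 38). λ = (38 - 30)/(47 - 33) ≡ 8/14 mod 53. 14⁻¹ ≡ 19 (mod 53), so λ ≡ 46.
  x = λ² - 33 - 47 = 2116 - 80 ≡ 22; y = λ·(33 - 22) - 30 ≡ 52. → (22, 52)
6P: (22, 52) + (47, 38). λ = (38 - 52)/(47 - 22) ≡ 39/25 mod 53. 25⁻¹ ≡ 17 (mod 53), so λ ≡ 27.
  x = λ² - 22 - 47 = 729 - 69 ≡ 24; y = λ·(22 - 24) - 52 ≡ 0. → (24, 0)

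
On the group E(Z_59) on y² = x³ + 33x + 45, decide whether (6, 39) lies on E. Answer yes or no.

y² = 39² ≡ 46; x³ + 33x + 45 = 459 ≡ 46 (mod 59). 46 = 46.

yes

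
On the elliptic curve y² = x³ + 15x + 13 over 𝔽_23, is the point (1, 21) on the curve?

y² = 21² ≡ 4; x³ + 15x + 13 = 29 ≡ 6 (mod 23). 4 ≠ 6.

no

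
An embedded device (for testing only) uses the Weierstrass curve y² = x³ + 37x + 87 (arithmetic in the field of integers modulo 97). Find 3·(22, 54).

(17, 87)

Write G = (22, 54).
Repeated addition: build up to 3G.
2G: tangent at (22, 54): λ = (3·22² + 37)/(2·54) ≡ 34/11. 11⁻¹ ≡ 53 (mod 97), so λ ≡ 34·53 ≡ 56.
  x = λ² - 22 - 22 = 3136 - 44 ≡ 85; y = λ·(22 - 85) - 54 ≡ 7. → (85, 7)
3G: (85, 7) + (22, 54). λ = (54 - 7)/(22 - 85) ≡ 47/34 mod 97. 34⁻¹ ≡ 20 (mod 97), so λ ≡ 67.
  x = λ² - 85 - 22 = 4489 - 107 ≡ 17; y = λ·(85 - 17) - 7 ≡ 87. → (17, 87)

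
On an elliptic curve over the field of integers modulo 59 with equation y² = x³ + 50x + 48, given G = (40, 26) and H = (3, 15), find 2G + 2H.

(25, 52)

First 2G:
Repeated addition: build up to 2G.
2G: tangent at (40, 26): λ = (3·40² + 50)/(2·26) ≡ 12/52. 52⁻¹ ≡ 42 (mod 59) since 52·42 = 2184 ≡ 1, so λ ≡ 12·42 ≡ 32.
  x = λ² - 40 - 40 = 1024 - 80 ≡ 0; y = λ·(40 - 0) - 26 ≡ 15. → (0, 15)
2G = (0, 15).
Next 2H:
Repeated addition: build up to 2H.
2H: tangent at (3, 15): λ = (3·3² + 50)/(2·15) ≡ 18/30. 30⁻¹ ≡ 2 (mod 59) since 30·2 = 60 ≡ 1, so λ ≡ 18·2 ≡ 36.
  x = λ² - 3 - 3 = 1296 - 6 ≡ 51; y = λ·(3 - 51) - 15 ≡ 27. → (51, 27)
2H = (51, 27).
Finally 2G + 2H:
(0, 15) + (51, 27). λ = (27 - 15)/(51 - 0) ≡ 12/51 mod 59. 51⁻¹ ≡ 22 (mod 59), so λ ≡ 28.
  x = λ² - 0 - 51 = 784 - 51 ≡ 25; y = λ·(0 - 25) - 15 ≡ 52. → (25, 52)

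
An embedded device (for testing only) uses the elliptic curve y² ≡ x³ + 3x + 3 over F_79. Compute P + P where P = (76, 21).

tangent at (76, 21): λ = (3·76² + 3)/(2·21) ≡ 30/42. 42⁻¹ ≡ 32 (mod 79), so λ ≡ 30·32 ≡ 12.
  x = λ² - 76 - 76 = 144 - 152 ≡ 71; y = λ·(76 - 71) - 21 ≡ 39. → (71, 39)

(71, 39)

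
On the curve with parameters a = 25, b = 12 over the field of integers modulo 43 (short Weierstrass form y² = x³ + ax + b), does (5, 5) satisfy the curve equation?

no

y² = 5² ≡ 25; x³ + 25x + 12 = 262 ≡ 4 (mod 43). 25 ≠ 4.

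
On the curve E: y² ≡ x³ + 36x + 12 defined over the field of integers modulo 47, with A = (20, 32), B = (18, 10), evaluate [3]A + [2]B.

First 3A:
Repeated addition: build up to 3A.
2A: tangent at (20, 32): λ = (3·20² + 36)/(2·32) ≡ 14/17. 17⁻¹ ≡ 36 (mod 47), so λ ≡ 14·36 ≡ 34.
  x = λ² - 20 - 20 = 1156 - 40 ≡ 35; y = λ·(20 - 35) - 32 ≡ 22. → (35, 22)
3A: (35, 22) + (20, 32). λ = (32 - 22)/(20 - 35) ≡ 10/32 mod 47. 32⁻¹ ≡ 25 (mod 47), so λ ≡ 15.
  x = λ² - 35 - 20 = 225 - 55 ≡ 29; y = λ·(35 - 29) - 22 ≡ 21. → (29, 21)
3A = (29, 21).
Next 2B:
Repeated addition: build up to 2B.
2B: tangent at (18, 10): λ = (3·18² + 36)/(2·10) ≡ 21/20. 20⁻¹ ≡ 40 (mod 47) since 20·40 = 800 ≡ 1, so λ ≡ 21·40 ≡ 41.
  x = λ² - 18 - 18 = 1681 - 36 ≡ 0; y = λ·(18 - 0) - 10 ≡ 23. → (0, 23)
2B = (0, 23).
Finally 3A + 2B:
(29, 21) + (0, 23). λ = (23 - 21)/(0 - 29) ≡ 2/18 mod 47. 18⁻¹ ≡ 34 (mod 47), so λ ≡ 21.
  x = λ² - 29 - 0 = 441 - 29 ≡ 36; y = λ·(29 - 36) - 21 ≡ 20. → (36, 20)

(36, 20)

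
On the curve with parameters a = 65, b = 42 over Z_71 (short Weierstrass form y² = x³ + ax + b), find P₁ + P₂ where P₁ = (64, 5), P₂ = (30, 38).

(64, 5) + (30, 38). λ = (38 - 5)/(30 - 64) ≡ 33/37 mod 71. 37⁻¹ ≡ 48 (mod 71), so λ ≡ 22.
  x = λ² - 64 - 30 = 484 - 94 ≡ 35; y = λ·(64 - 35) - 5 ≡ 65. → (35, 65)

(35, 65)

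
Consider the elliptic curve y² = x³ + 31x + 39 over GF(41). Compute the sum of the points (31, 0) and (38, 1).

(8, 15)

(31, 0) + (38, 1). λ = (1 - 0)/(38 - 31) ≡ 1/7 mod 41. 7⁻¹ ≡ 6 (mod 41), so λ ≡ 6.
  x = λ² - 31 - 38 = 36 - 69 ≡ 8; y = λ·(31 - 8) - 0 ≡ 15. → (8, 15)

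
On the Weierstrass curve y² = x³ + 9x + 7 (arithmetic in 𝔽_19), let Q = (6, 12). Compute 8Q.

O

Repeated addition: build up to 8Q.
2Q: tangent at (6, 12): λ = (3·6² + 9)/(2·12) ≡ 3/5. 5⁻¹ ≡ 4 (mod 19) since 5·4 = 20 ≡ 1, so λ ≡ 3·4 ≡ 12.
  x = λ² - 6 - 6 = 144 - 12 ≡ 18; y = λ·(6 - 18) - 12 ≡ 15. → (18, 15)
3Q: (18, 15) + (6, 12). λ = (12 - 15)/(6 - 18) ≡ 16/7 mod 19. 7⁻¹ ≡ 11 (mod 19), so λ ≡ 5.
  x = λ² - 18 - 6 = 25 - 24 ≡ 1; y = λ·(18 - 1) - 15 ≡ 13. → (1, 13)
4Q: (1, 13) + (6, 12). λ = (12 - 13)/(6 - 1) ≡ 18/5 mod 19. 5⁻¹ ≡ 4 (mod 19), so λ ≡ 15.
  x = λ² - 1 - 6 = 225 - 7 ≡ 9; y = λ·(1 - 9) - 13 ≡ 0. → (9, 0)
5Q: (9, 0) + (6, 12). λ = (12 - 0)/(6 - 9) ≡ 12/16 mod 19. 16⁻¹ ≡ 6 (mod 19), so λ ≡ 15.
  x = λ² - 9 - 6 = 225 - 15 ≡ 1; y = λ·(9 - 1) - 0 ≡ 6. → (1, 6)
6Q: (1, 6) + (6, 12). λ = (12 - 6)/(6 - 1) ≡ 6/5 mod 19. 5⁻¹ ≡ 4 (mod 19) since 5·4 = 20 ≡ 1, so λ ≡ 5.
  x = λ² - 1 - 6 = 25 - 7 ≡ 18; y = λ·(1 - 18) - 6 ≡ 4. → (18, 4)
7Q: (18, 4) + (6, 12). λ = (12 - 4)/(6 - 18) ≡ 8/7 mod 19. 7⁻¹ ≡ 11 (mod 19) since 7·11 = 77 ≡ 1, so λ ≡ 12.
  x = λ² - 18 - 6 = 144 - 24 ≡ 6; y = λ·(18 - 6) - 4 ≡ 7. → (6, 7)
8Q: (6, 7) + (6, 12): same x and y₁ ≡ -y₂, so the sum is the point at infinity.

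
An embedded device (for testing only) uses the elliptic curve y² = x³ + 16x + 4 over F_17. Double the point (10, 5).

tangent at (10, 5): λ = (3·10² + 16)/(2·5) ≡ 10/10. 10⁻¹ ≡ 12 (mod 17), so λ ≡ 10·12 ≡ 1.
  x = λ² - 10 - 10 = 1 - 20 ≡ 15; y = λ·(10 - 15) - 5 ≡ 7. → (15, 7)

(15, 7)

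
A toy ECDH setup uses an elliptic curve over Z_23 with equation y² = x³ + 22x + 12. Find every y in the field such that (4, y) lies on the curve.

7, 16

x³ + 22x + 12 = 164 ≡ 3 (mod 23).
Square roots of 3 mod 23: 7 and 16 (since 7² = 49 ≡ 3).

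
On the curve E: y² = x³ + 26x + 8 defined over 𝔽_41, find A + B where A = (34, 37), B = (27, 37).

(21, 4)

(34, 37) + (27, 37). λ = (37 - 37)/(27 - 34) ≡ 0/34 mod 41. 34⁻¹ ≡ 35 (mod 41), so λ ≡ 0.
  x = λ² - 34 - 27 = 0 - 61 ≡ 21; y = λ·(34 - 21) - 37 ≡ 4. → (21, 4)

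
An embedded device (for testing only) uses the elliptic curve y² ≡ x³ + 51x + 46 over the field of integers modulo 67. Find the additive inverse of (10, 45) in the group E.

-(10, 45) = (10, -45 mod 67) = (10, 22).

(10, 22)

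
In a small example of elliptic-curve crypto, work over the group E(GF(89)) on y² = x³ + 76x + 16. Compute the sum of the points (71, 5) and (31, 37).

(71, 5) + (31, 37). λ = (37 - 5)/(31 - 71) ≡ 32/49 mod 89. 49⁻¹ ≡ 20 (mod 89) since 49·20 = 980 ≡ 1, so λ ≡ 17.
  x = λ² - 71 - 31 = 289 - 102 ≡ 9; y = λ·(71 - 9) - 5 ≡ 70. → (9, 70)

(9, 70)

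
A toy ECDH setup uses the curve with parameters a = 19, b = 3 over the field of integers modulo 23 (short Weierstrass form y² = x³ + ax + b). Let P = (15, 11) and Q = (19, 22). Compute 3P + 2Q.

First 3P:
Repeated addition: build up to 3P.
2P: tangent at (15, 11): λ = (3·15² + 19)/(2·11) ≡ 4/22. 22⁻¹ ≡ 22 (mod 23) since 22·22 = 484 ≡ 1, so λ ≡ 4·22 ≡ 19.
  x = λ² - 15 - 15 = 361 - 30 ≡ 9; y = λ·(15 - 9) - 11 ≡ 11. → (9, 11)
3P: (9, 11) + (15, 11). λ = (11 - 11)/(15 - 9) ≡ 0/6 mod 23. 6⁻¹ ≡ 4 (mod 23), so λ ≡ 0.
  x = λ² - 9 - 15 = 0 - 24 ≡ 22; y = λ·(9 - 22) - 11 ≡ 12. → (22, 12)
3P = (22, 12).
Next 2Q:
Repeated addition: build up to 2Q.
2Q: tangent at (19, 22): λ = (3·19² + 19)/(2·22) ≡ 21/21. 21⁻¹ ≡ 11 (mod 23), so λ ≡ 21·11 ≡ 1.
  x = λ² - 19 - 19 = 1 - 38 ≡ 9; y = λ·(19 - 9) - 22 ≡ 11. → (9, 11)
2Q = (9, 11).
Finally 3P + 2Q:
(22, 12) + (9, 11). λ = (11 - 12)/(9 - 22) ≡ 22/10 mod 23. 10⁻¹ ≡ 7 (mod 23), so λ ≡ 16.
  x = λ² - 22 - 9 = 256 - 31 ≡ 18; y = λ·(22 - 18) - 12 ≡ 6. → (18, 6)

(18, 6)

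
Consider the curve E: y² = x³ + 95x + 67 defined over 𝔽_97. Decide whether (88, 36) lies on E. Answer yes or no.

yes

y² = 36² ≡ 35; x³ + 95x + 67 = 689899 ≡ 35 (mod 97). 35 = 35.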